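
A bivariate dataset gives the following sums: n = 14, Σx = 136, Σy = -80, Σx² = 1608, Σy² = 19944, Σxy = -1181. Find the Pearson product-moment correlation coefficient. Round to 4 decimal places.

-0.1708

S_xy = nΣxy − ΣxΣy = 14·(-1181) − 136·(-80) = -16534 − (-10880) = -5654
S_xx = nΣx² − (Σx)² = 14·1608 − 136² = 22512 − 18496 = 4016
S_yy = nΣy² − (Σy)² = 14·19944 − (-80)² = 279216 − 6400 = 272816
r = S_xy / √(S_xx·S_yy) = -5654 / √(4016·272816) = -5654 / √1095629056 = -5654 / 33100.2879 = -0.1708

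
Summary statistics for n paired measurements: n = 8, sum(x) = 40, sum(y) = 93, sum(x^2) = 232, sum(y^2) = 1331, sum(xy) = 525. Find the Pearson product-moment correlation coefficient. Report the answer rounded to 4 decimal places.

0.6710

Numerator: nΣxy − (Σx)(Σy) = 8·525 − (40)(93) = 480
Denominator: √[(nΣx²−(Σx)²)(nΣy²−(Σy)²)]
  nΣx²−(Σx)² = 8·232 − 1600 = 256;  nΣy²−(Σy)² = 8·1331 − 8649 = 1999
  √(256·1999) = √511744 = 715.3628
r = 480 / 715.3628 = 0.6710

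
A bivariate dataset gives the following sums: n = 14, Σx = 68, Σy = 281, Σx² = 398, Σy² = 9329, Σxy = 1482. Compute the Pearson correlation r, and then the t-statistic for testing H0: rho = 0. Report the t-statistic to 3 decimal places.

Numerator: nΣxy − (Σx)(Σy) = 14·1482 − (68)(281) = 1640
Denominator: √[(nΣx²−(Σx)²)(nΣy²−(Σy)²)]
  nΣx²−(Σx)² = 14·398 − 4624 = 948;  nΣy²−(Σy)² = 14·9329 − 78961 = 51645
  √(948·51645) = √48959460 = 6997.1037
r = 1640 / 6997.1037 = 0.2344
t = r·√(n−2)/√(1−r²) = 0.2344·√12 / √(1−0.054943) = 0.811985 / 0.972140 = 0.835

0.835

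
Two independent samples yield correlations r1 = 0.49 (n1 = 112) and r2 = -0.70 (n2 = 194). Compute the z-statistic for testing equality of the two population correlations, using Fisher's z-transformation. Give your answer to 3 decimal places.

Fisher z-transforms: z1 = atanh(0.49) = 0.536060, z2 = atanh(-0.70) = -0.867301; difference d = 1.403361
Var(d) = 1/109 + 1/191 = 0.0091743 + 0.0052356 = 0.0144099
z = d/√Var(d) = 1.403361 / √0.0144099 = 1.403361 / 0.120041 = 11.691

11.691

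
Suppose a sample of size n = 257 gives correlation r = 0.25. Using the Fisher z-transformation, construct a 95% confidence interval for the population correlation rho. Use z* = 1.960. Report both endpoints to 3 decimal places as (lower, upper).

(0.132, 0.361)

z_r = atanh(0.25) = 0.255413;  SE = 1/√(n−3) = 1/√254 = 0.062746
z-limits: 0.255413 ± 1.960·0.062746 = 0.255413 ± 0.122982 = [0.132431, 0.378395]
ρ-limits: (tanh 0.132431, tanh 0.378395) = (0.132, 0.361)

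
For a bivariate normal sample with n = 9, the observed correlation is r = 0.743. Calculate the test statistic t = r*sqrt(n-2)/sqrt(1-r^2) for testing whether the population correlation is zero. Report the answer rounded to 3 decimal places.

2.937

1 − r² = 1 − 0.552049 = 0.447951;  √(1−r²) = 0.669291
√(n−2) = √7 = 2.645751
t = r·√(n−2)/√(1−r²) = 0.743 · 2.645751 / 0.669291 = 2.937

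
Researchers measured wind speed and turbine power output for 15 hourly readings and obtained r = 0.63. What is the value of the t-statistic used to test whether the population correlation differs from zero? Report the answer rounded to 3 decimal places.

2.925

t = r·√(n−2) / √(1−r²) with r = 0.63, n = 15
  = 0.63·√13 / √(1 − 0.3969)
  = 0.63·3.605551 / 0.776595
  = 2.271497 / 0.776595 = 2.925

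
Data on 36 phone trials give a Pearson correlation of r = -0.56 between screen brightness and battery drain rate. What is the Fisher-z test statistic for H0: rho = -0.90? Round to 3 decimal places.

z_r = atanh(-0.56) = -0.632833,  z_0 = atanh(-0.90) = -1.472219
SE = 1/√(n−3) = 1/√33 = 0.174078
z = (z_r − z_0)/SE = (-0.632833 − (-1.472219)) / 0.174078 = 0.839386 / 0.174078 = 4.822

4.822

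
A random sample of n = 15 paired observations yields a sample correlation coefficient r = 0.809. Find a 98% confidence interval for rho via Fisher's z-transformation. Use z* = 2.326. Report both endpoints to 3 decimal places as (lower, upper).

(0.424, 0.946)

z_r = atanh(0.809) = 1.124128;  SE = 1/√(n−3) = 1/√12 = 0.288675
z-limits: 1.124128 ± 2.326·0.288675 = 1.124128 ± 0.671458 = [0.452670, 1.795586]
ρ-limits: (tanh 0.452670, tanh 1.795586) = (0.424, 0.946)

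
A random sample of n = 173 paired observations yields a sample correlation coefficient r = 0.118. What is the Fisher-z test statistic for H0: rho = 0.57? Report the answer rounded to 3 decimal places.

Fisher z: atanh(0.118) = 0.118552, atanh(0.57) = 0.647523
z = (z_r − z_0)·√(n−3) = (0.118552 − 0.647523)·√170 = -0.528971 · 13.038405 = -6.897

-6.897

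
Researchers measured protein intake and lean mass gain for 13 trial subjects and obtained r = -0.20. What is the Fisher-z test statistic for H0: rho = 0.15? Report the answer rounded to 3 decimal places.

-1.119

Fisher z: atanh(-0.20) = -0.202733, atanh(0.15) = 0.151140
z = (z_r − z_0)·√(n−3) = (-0.202733 − 0.151140)·√10 = -0.353873 · 3.162278 = -1.119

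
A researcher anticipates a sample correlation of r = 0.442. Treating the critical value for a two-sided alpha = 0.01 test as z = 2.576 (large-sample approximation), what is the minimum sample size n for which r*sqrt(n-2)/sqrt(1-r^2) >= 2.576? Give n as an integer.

Need r·√(n−2)/√(1−r²) ≥ 2.576
√(n−2) ≥ 2.576·√(1−0.195364) / 0.442 = 2.576·0.897015 / 0.442 = 5.2279
n−2 ≥ 27.3309  ⇒  n ≥ 29.3309
Smallest integer n = 30

30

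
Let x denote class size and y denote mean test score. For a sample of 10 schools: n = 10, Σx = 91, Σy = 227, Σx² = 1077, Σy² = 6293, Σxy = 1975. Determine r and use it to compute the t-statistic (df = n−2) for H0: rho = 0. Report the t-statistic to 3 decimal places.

-0.489

Numerator: nΣxy − (Σx)(Σy) = 10·1975 − (91)(227) = -907
Denominator: √[(nΣx²−(Σx)²)(nΣy²−(Σy)²)]
  nΣx²−(Σx)² = 10·1077 − 8281 = 2489;  nΣy²−(Σy)² = 10·6293 − 51529 = 11401
  √(2489·11401) = √28377089 = 5327.0150
r = -907 / 5327.0150 = -0.1703
t = r·√(n−2)/√(1−r²) = -0.1703·√8 / √(1−0.029002) = -0.481681 / 0.985392 = -0.489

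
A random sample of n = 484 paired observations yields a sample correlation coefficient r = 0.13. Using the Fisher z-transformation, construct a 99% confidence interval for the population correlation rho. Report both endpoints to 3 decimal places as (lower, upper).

(0.013, 0.243)

z_r = atanh(0.13) = 0.130740;  SE = 1/√(n−3) = 1/√481 = 0.045596
z-limits: 0.130740 ± 2.576·0.045596 = 0.130740 ± 0.117455 = [0.013285, 0.248195]
ρ-limits: (tanh 0.013285, tanh 0.248195) = (0.013, 0.243)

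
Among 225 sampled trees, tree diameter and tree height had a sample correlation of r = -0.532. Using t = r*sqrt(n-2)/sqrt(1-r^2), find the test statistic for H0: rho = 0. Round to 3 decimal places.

1 − r² = 1 − 0.283024 = 0.716976;  √(1−r²) = 0.846744
√(n−2) = √223 = 14.933185
t = r·√(n−2)/√(1−r²) = -0.532 · 14.933185 / 0.846744 = -9.382

-9.382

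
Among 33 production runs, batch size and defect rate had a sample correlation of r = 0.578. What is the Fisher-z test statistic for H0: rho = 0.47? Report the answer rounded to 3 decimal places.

Fisher z: atanh(0.578) = 0.659454, atanh(0.47) = 0.510070
z = (z_r − z_0)·√(n−3) = (0.659454 − 0.510070)·√30 = 0.149384 · 5.477226 = 0.818

0.818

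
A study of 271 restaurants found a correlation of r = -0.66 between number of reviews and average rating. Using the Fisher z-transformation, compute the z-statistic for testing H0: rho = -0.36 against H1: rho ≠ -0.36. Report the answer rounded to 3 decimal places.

Fisher z: atanh(-0.66) = -0.792814, atanh(-0.36) = -0.376886
z = (z_r − z_0)·√(n−3) = (-0.792814 − (-0.376886))·√268 = -0.415928 · 16.370706 = -6.809

-6.809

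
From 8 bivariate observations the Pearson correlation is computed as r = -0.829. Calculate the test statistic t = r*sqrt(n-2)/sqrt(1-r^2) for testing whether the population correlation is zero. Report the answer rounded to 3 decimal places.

-3.631

1 − r² = 1 − 0.687241 = 0.312759;  √(1−r²) = 0.559249
√(n−2) = √6 = 2.449490
t = r·√(n−2)/√(1−r²) = -0.829 · 2.449490 / 0.559249 = -3.631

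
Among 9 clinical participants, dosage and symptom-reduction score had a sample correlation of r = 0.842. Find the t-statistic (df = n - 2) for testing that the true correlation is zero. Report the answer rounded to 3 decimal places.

t = r·√(n−2) / √(1−r²) with r = 0.842, n = 9
  = 0.842·√7 / √(1 − 0.708964)
  = 0.842·2.645751 / 0.539478
  = 2.227722 / 0.539478 = 4.129

4.129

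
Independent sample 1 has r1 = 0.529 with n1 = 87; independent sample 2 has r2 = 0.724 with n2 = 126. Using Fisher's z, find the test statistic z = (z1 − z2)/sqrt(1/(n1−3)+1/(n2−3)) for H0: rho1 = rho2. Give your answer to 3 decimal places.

-2.312

z1 = atanh(0.529) = 0.588756,  z2 = atanh(0.724) = 0.916001
SE = √(1/(n1−3) + 1/(n2−3)) = √(1/84 + 1/123) = √(0.0119048 + 0.0081301) = √0.0200349 = 0.141545
z = (z1 − z2)/SE = (0.588756 − 0.916001) / 0.141545 = -0.327245 / 0.141545 = -2.312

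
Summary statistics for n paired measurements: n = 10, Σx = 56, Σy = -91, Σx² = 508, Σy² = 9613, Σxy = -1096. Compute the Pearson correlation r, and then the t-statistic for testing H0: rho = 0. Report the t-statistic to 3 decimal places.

S_xy = nΣxy − ΣxΣy = 10·(-1096) − 56·(-91) = -10960 − (-5096) = -5864
S_xx = nΣx² − (Σx)² = 10·508 − 56² = 5080 − 3136 = 1944
S_yy = nΣy² − (Σy)² = 10·9613 − (-91)² = 96130 − 8281 = 87849
r = S_xy / √(S_xx·S_yy) = -5864 / √(1944·87849) = -5864 / √170778456 = -5864 / 13068.2231 = -0.4487
t = r·√(n−2)/√(1−r²) = -0.4487·√8 / √(1−0.201332) = -1.269115 / 0.893682 = -1.420

-1.420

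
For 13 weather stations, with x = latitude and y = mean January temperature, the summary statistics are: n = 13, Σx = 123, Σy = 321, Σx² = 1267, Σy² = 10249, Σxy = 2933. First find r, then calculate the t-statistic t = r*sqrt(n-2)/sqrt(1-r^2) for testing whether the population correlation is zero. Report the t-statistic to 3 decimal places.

Numerator: nΣxy − (Σx)(Σy) = 13·2933 − (123)(321) = -1354
Denominator: √[(nΣx²−(Σx)²)(nΣy²−(Σy)²)]
  nΣx²−(Σx)² = 13·1267 − 15129 = 1342;  nΣy²−(Σy)² = 13·10249 − 103041 = 30196
  √(1342·30196) = √40523032 = 6365.7703
r = -1354 / 6365.7703 = -0.2127
t = r·√(n−2)/√(1−r²) = -0.2127·√11 / √(1−0.045241) = -0.705446 / 0.977118 = -0.722

-0.722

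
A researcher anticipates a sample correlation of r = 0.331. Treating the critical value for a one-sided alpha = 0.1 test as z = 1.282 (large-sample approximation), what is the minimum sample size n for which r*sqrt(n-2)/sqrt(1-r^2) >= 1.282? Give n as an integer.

16

r√(n−2)/√(1−r²) ≥ 1.282  ⇔  n−2 ≥ (1.282)²·(1−r²)/r²
(1−r²)/r² = (1−0.109561)/0.109561 = 8.1273
n ≥ 2 + 1.643524·8.1273 = 2 + 13.3574 = 15.3574
⌈15.3574⌉ = 16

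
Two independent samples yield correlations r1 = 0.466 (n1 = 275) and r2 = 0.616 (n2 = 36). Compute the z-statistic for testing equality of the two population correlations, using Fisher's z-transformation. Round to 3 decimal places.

z1 = atanh(0.466) = 0.504949,  z2 = atanh(0.616) = 0.718533
SE = √(1/(n1−3) + 1/(n2−3)) = √(1/272 + 1/33) = √(0.0036765 + 0.0303030) = √0.0339795 = 0.184335
z = (z1 − z2)/SE = (0.504949 − 0.718533) / 0.184335 = -0.213584 / 0.184335 = -1.159

-1.159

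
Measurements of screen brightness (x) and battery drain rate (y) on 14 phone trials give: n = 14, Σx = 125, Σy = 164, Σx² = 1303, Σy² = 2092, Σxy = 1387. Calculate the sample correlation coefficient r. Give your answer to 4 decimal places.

-0.4325

S_xy = nΣxy − ΣxΣy = 14·1387 − 125·164 = 19418 − 20500 = -1082
S_xx = nΣx² − (Σx)² = 14·1303 − 125² = 18242 − 15625 = 2617
S_yy = nΣy² − (Σy)² = 14·2092 − 164² = 29288 − 26896 = 2392
r = S_xy / √(S_xx·S_yy) = -1082 / √(2617·2392) = -1082 / √6259864 = -1082 / 2501.9720 = -0.4325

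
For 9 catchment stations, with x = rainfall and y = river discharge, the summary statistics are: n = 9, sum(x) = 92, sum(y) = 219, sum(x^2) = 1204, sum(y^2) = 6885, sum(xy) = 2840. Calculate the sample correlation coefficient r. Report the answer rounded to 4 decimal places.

0.9390

Numerator: nΣxy − (Σx)(Σy) = 9·2840 − (92)(219) = 5412
Denominator: √[(nΣx²−(Σx)²)(nΣy²−(Σy)²)]
  nΣx²−(Σx)² = 9·1204 − 8464 = 2372;  nΣy²−(Σy)² = 9·6885 − 47961 = 14004
  √(2372·14004) = √33217488 = 5763.4615
r = 5412 / 5763.4615 = 0.9390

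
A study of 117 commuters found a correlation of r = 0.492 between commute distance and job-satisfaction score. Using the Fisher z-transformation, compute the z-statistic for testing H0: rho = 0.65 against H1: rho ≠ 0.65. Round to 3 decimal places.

Fisher z: atanh(0.492) = 0.538696, atanh(0.65) = 0.775299
z = (z_r − z_0)·√(n−3) = (0.538696 − 0.775299)·√114 = -0.236603 · 10.677078 = -2.526

-2.526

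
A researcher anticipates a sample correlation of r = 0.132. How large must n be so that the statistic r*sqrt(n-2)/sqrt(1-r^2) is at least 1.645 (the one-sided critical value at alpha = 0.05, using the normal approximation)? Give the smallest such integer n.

155

Need r·√(n−2)/√(1−r²) ≥ 1.645
√(n−2) ≥ 1.645·√(1−0.017424) / 0.132 = 1.645·0.991250 / 0.132 = 12.3531
n−2 ≥ 152.5991  ⇒  n ≥ 154.5991
Smallest integer n = 155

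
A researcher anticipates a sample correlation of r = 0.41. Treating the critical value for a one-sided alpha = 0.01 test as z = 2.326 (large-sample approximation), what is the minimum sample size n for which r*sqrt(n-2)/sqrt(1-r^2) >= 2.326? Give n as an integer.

29

Need r·√(n−2)/√(1−r²) ≥ 2.326
√(n−2) ≥ 2.326·√(1−0.1681) / 0.41 = 2.326·0.912086 / 0.41 = 5.1744
n−2 ≥ 26.7744  ⇒  n ≥ 28.7744
Smallest integer n = 29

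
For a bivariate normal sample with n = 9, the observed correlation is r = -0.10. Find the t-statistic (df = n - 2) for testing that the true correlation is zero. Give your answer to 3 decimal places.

1 − r² = 1 − 0.0100 = 0.9900;  √(1−r²) = 0.994987
√(n−2) = √7 = 2.645751
t = r·√(n−2)/√(1−r²) = -0.10 · 2.645751 / 0.994987 = -0.266

-0.266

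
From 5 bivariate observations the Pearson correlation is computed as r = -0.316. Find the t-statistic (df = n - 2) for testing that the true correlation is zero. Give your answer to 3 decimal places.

1 − r² = 1 − 0.099856 = 0.900144;  √(1−r²) = 0.948759
√(n−2) = √3 = 1.732051
t = r·√(n−2)/√(1−r²) = -0.316 · 1.732051 / 0.948759 = -0.577

-0.577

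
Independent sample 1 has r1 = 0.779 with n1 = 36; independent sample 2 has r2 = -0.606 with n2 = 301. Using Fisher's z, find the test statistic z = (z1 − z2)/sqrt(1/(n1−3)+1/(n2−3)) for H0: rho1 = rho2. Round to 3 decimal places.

z1 = atanh(0.779) = 1.042822,  z2 = atanh(-0.606) = -0.702575
SE = √(1/(n1−3) + 1/(n2−3)) = √(1/33 + 1/298) = √(0.0303030 + 0.0033557) = √0.0336587 = 0.183463
z = (z1 − z2)/SE = (1.042822 − (-0.702575)) / 0.183463 = 1.745397 / 0.183463 = 9.514

9.514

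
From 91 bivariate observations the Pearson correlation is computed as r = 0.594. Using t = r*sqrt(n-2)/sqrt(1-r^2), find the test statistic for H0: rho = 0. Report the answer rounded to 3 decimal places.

6.966

1 − r² = 1 − 0.352836 = 0.647164;  √(1−r²) = 0.804465
√(n−2) = √89 = 9.433981
t = r·√(n−2)/√(1−r²) = 0.594 · 9.433981 / 0.804465 = 6.966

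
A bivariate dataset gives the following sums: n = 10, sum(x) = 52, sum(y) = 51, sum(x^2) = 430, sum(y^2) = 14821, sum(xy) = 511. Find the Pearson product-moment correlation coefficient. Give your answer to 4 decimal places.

Numerator: nΣxy − (Σx)(Σy) = 10·511 − (52)(51) = 2458
Denominator: √[(nΣx²−(Σx)²)(nΣy²−(Σy)²)]
  nΣx²−(Σx)² = 10·430 − 2704 = 1596;  nΣy²−(Σy)² = 10·14821 − 2601 = 145609
  √(1596·145609) = √232391964 = 15244.4076
r = 2458 / 15244.4076 = 0.1612

0.1612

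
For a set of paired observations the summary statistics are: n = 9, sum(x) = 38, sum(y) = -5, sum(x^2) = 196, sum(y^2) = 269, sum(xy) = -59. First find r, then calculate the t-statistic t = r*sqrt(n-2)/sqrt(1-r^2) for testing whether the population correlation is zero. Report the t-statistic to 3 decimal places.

-1.119

Numerator: nΣxy − (Σx)(Σy) = 9·(-59) − (38)(-5) = -341
Denominator: √[(nΣx²−(Σx)²)(nΣy²−(Σy)²)]
  nΣx²−(Σx)² = 9·196 − 1444 = 320;  nΣy²−(Σy)² = 9·269 − 25 = 2396
  √(320·2396) = √766720 = 875.6255
r = -341 / 875.6255 = -0.3894
t = r·√(n−2)/√(1−r²) = -0.3894·√7 / √(1−0.151632) = -1.030256 / 0.921069 = -1.119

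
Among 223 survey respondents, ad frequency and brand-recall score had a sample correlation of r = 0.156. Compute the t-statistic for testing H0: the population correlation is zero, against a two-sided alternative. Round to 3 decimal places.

2.348

t = r·√(n−2) / √(1−r²) with r = 0.156, n = 223
  = 0.156·√221 / √(1 − 0.024336)
  = 0.156·14.866069 / 0.987757
  = 2.319107 / 0.987757 = 2.348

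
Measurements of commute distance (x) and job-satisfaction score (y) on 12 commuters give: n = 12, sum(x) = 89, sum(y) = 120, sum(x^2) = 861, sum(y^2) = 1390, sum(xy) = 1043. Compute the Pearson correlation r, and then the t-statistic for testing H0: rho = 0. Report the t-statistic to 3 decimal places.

Numerator: nΣxy − (Σx)(Σy) = 12·1043 − (89)(120) = 1836
Denominator: √[(nΣx²−(Σx)²)(nΣy²−(Σy)²)]
  nΣx²−(Σx)² = 12·861 − 7921 = 2411;  nΣy²−(Σy)² = 12·1390 − 14400 = 2280
  √(2411·2280) = √5497080 = 2344.5853
r = 1836 / 2344.5853 = 0.7831
t = r·√(n−2)/√(1−r²) = 0.7831·√10 / √(1−0.613246) = 2.476380 / 0.621895 = 3.982

3.982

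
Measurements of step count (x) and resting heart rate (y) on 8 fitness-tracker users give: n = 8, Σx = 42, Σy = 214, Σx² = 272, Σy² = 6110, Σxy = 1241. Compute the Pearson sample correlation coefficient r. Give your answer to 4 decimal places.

0.8339

Numerator: nΣxy − (Σx)(Σy) = 8·1241 − (42)(214) = 940
Denominator: √[(nΣx²−(Σx)²)(nΣy²−(Σy)²)]
  nΣx²−(Σx)² = 8·272 − 1764 = 412;  nΣy²−(Σy)² = 8·6110 − 45796 = 3084
  √(412·3084) = √1270608 = 1127.2125
r = 940 / 1127.2125 = 0.8339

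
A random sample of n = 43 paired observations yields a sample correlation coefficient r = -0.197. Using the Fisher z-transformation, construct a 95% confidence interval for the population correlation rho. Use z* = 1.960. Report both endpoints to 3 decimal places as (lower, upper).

(-0.470, 0.110)

z_r = atanh(-0.197) = -0.199609;  SE = 1/√(n−3) = 1/√40 = 0.158114
z-limits: -0.199609 ± 1.960·0.158114 = -0.199609 ± 0.309903 = [-0.509512, 0.110294]
ρ-limits: (tanh -0.509512, tanh 0.110294) = (-0.470, 0.110)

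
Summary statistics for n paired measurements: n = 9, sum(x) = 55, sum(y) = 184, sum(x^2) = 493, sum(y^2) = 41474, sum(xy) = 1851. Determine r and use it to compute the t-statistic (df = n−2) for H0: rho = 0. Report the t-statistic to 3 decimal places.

0.828

Numerator: nΣxy − (Σx)(Σy) = 9·1851 − (55)(184) = 6539
Denominator: √[(nΣx²−(Σx)²)(nΣy²−(Σy)²)]
  nΣx²−(Σx)² = 9·493 − 3025 = 1412;  nΣy²−(Σy)² = 9·41474 − 33856 = 339410
  √(1412·339410) = √479246920 = 21891.7089
r = 6539 / 21891.7089 = 0.2987
t = r·√(n−2)/√(1−r²) = 0.2987·√7 / √(1−0.089222) = 0.790286 / 0.954347 = 0.828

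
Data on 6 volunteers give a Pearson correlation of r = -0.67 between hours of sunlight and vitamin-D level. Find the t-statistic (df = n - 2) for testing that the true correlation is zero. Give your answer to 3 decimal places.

t = r·√(n−2) / √(1−r²) with r = -0.67, n = 6
  = -0.67·√4 / √(1 − 0.4489)
  = -0.67·2.000000 / 0.742361
  = -1.340000 / 0.742361 = -1.805

-1.805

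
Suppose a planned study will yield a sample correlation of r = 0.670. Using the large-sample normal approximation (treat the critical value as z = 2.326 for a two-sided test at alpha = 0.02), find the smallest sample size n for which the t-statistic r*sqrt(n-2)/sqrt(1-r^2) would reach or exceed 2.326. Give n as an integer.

Need r·√(n−2)/√(1−r²) ≥ 2.326
√(n−2) ≥ 2.326·√(1−0.448900) / 0.670 = 2.326·0.742361 / 0.670 = 2.5772
n−2 ≥ 6.6420  ⇒  n ≥ 8.6420
Smallest integer n = 9

9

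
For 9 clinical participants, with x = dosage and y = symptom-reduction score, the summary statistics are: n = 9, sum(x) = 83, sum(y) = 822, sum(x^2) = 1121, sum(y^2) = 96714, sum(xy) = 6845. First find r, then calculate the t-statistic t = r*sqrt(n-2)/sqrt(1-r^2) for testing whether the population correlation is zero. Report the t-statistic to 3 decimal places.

Numerator: nΣxy − (Σx)(Σy) = 9·6845 − (83)(822) = -6621
Denominator: √[(nΣx²−(Σx)²)(nΣy²−(Σy)²)]
  nΣx²−(Σx)² = 9·1121 − 6889 = 3200;  nΣy²−(Σy)² = 9·96714 − 675684 = 194742
  √(3200·194742) = √623174400 = 24963.4613
r = -6621 / 24963.4613 = -0.2652
t = r·√(n−2)/√(1−r²) = -0.2652·√7 / √(1−0.070331) = -0.701653 / 0.964193 = -0.728

-0.728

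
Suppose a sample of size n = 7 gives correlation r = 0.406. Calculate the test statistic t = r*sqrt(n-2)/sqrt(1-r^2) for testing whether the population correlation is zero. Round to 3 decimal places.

t = r·√(n−2) / √(1−r²) with r = 0.406, n = 7
  = 0.406·√5 / √(1 − 0.164836)
  = 0.406·2.236068 / 0.913873
  = 0.907844 / 0.913873 = 0.993

0.993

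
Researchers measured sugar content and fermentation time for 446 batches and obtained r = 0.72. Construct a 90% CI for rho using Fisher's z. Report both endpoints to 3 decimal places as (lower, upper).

z_r = atanh(0.72) = 0.907645;  SE = 1/√(n−3) = 1/√443 = 0.047511
z-limits: 0.907645 ± 1.645·0.047511 = 0.907645 ± 0.078156 = [0.829489, 0.985801]
ρ-limits: (tanh 0.829489, tanh 0.985801) = (0.680, 0.756)

(0.680, 0.756)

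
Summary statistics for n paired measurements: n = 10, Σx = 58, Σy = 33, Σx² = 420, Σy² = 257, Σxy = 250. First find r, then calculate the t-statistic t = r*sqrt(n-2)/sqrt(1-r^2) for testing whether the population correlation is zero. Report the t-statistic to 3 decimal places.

Numerator: nΣxy − (Σx)(Σy) = 10·250 − (58)(33) = 586
Denominator: √[(nΣx²−(Σx)²)(nΣy²−(Σy)²)]
  nΣx²−(Σx)² = 10·420 − 3364 = 836;  nΣy²−(Σy)² = 10·257 − 1089 = 1481
  √(836·1481) = √1238116 = 1112.7066
r = 586 / 1112.7066 = 0.5266
t = r·√(n−2)/√(1−r²) = 0.5266·√8 / √(1−0.277308) = 1.489450 / 0.850113 = 1.752

1.752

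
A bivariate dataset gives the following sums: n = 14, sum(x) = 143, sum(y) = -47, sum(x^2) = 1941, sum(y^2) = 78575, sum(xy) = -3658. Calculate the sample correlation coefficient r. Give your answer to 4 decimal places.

S_xy = nΣxy − ΣxΣy = 14·(-3658) − 143·(-47) = -51212 − (-6721) = -44491
S_xx = nΣx² − (Σx)² = 14·1941 − 143² = 27174 − 20449 = 6725
S_yy = nΣy² − (Σy)² = 14·78575 − (-47)² = 1100050 − 2209 = 1097841
r = S_xy / √(S_xx·S_yy) = -44491 / √(6725·1097841) = -44491 / √7382980725 = -44491 / 85924.2732 = -0.5178

-0.5178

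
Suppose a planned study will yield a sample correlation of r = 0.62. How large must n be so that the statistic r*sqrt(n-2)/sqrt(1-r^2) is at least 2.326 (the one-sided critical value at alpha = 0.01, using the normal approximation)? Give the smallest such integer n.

r√(n−2)/√(1−r²) ≥ 2.326  ⇔  n−2 ≥ (2.326)²·(1−r²)/r²
(1−r²)/r² = (1−0.3844)/0.3844 = 1.6015
n ≥ 2 + 5.410276·1.6015 = 2 + 8.6646 = 10.6646
⌈10.6646⌉ = 11

11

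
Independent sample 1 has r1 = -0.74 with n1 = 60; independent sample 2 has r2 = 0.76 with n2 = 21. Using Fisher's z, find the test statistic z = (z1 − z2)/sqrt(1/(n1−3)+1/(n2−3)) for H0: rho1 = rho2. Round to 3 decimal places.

-7.200

z1 = atanh(-0.74) = -0.950479,  z2 = atanh(0.76) = 0.996215
SE = √(1/(n1−3) + 1/(n2−3)) = √(1/57 + 1/18) = √(0.0175439 + 0.0555556) = √0.0730995 = 0.270369
z = (z1 − z2)/SE = (-0.950479 − 0.996215) / 0.270369 = -1.946694 / 0.270369 = -7.200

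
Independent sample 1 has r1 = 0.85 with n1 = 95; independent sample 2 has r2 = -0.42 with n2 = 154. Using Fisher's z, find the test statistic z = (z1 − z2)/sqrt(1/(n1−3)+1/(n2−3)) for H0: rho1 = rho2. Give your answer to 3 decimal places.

12.883

Fisher z-transforms: z1 = atanh(0.85) = 1.256153, z2 = atanh(-0.42) = -0.447692; difference d = 1.703845
Var(d) = 1/92 + 1/151 = 0.0108696 + 0.0066225 = 0.0174921
z = d/√Var(d) = 1.703845 / √0.0174921 = 1.703845 / 0.132258 = 12.883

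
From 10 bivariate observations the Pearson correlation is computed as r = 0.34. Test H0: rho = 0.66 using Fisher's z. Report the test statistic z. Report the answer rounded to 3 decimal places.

-1.161

Fisher z: atanh(0.34) = 0.354093, atanh(0.66) = 0.792814
z = (z_r − z_0)·√(n−3) = (0.354093 − 0.792814)·√7 = -0.438721 · 2.645751 = -1.161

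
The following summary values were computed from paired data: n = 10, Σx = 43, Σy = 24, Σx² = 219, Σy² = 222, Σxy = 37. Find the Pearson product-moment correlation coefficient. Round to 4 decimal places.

-0.8842

Numerator: nΣxy − (Σx)(Σy) = 10·37 − (43)(24) = -662
Denominator: √[(nΣx²−(Σx)²)(nΣy²−(Σy)²)]
  nΣx²−(Σx)² = 10·219 − 1849 = 341;  nΣy²−(Σy)² = 10·222 − 576 = 1644
  √(341·1644) = √560604 = 748.7349
r = -662 / 748.7349 = -0.8842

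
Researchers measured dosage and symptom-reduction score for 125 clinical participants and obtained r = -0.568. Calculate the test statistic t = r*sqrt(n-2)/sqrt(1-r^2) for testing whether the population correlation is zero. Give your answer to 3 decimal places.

-7.654

t = r·√(n−2) / √(1−r²) with r = -0.568, n = 125
  = -0.568·√123 / √(1 − 0.322624)
  = -0.568·11.090537 / 0.823029
  = -6.299425 / 0.823029 = -7.654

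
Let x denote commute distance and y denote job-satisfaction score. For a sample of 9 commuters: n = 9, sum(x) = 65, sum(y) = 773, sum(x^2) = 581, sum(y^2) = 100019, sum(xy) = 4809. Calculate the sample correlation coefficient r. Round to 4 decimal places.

S_xy = nΣxy − ΣxΣy = 9·4809 − 65·773 = 43281 − 50245 = -6964
S_xx = nΣx² − (Σx)² = 9·581 − 65² = 5229 − 4225 = 1004
S_yy = nΣy² − (Σy)² = 9·100019 − 773² = 900171 − 597529 = 302642
r = S_xy / √(S_xx·S_yy) = -6964 / √(1004·302642) = -6964 / √303852568 = -6964 / 17431.3674 = -0.3995

-0.3995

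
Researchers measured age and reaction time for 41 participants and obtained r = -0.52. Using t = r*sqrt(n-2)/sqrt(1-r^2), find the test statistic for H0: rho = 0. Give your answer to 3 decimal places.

-3.802

1 − r² = 1 − 0.2704 = 0.7296;  √(1−r²) = 0.854166
√(n−2) = √39 = 6.244998
t = r·√(n−2)/√(1−r²) = -0.52 · 6.244998 / 0.854166 = -3.802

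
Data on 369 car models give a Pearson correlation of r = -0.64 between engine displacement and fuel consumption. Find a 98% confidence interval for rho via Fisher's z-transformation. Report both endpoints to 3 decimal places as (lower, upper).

z_r = atanh(-0.64) = -0.758174;  SE = 1/√(n−3) = 1/√366 = 0.052271
z-limits: -0.758174 ± 2.326·0.052271 = -0.758174 ± 0.121582 = [-0.879756, -0.636592]
ρ-limits: (tanh -0.879756, tanh -0.636592) = (-0.706, -0.563)

(-0.706, -0.563)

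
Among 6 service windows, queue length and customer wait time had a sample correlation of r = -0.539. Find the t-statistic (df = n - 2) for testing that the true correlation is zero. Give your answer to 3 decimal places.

t = r·√(n−2) / √(1−r²) with r = -0.539, n = 6
  = -0.539·√4 / √(1 − 0.290521)
  = -0.539·2.000000 / 0.842306
  = -1.078000 / 0.842306 = -1.280

-1.280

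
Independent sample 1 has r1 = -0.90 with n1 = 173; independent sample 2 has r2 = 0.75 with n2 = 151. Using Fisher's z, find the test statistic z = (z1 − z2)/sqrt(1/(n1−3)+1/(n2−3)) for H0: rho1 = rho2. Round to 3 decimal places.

-21.750

z1 = atanh(-0.90) = -1.472219,  z2 = atanh(0.75) = 0.972955
SE = √(1/(n1−3) + 1/(n2−3)) = √(1/170 + 1/148) = √(0.0058824 + 0.0067568) = √0.0126392 = 0.112424
z = (z1 − z2)/SE = (-1.472219 − 0.972955) / 0.112424 = -2.445174 / 0.112424 = -21.750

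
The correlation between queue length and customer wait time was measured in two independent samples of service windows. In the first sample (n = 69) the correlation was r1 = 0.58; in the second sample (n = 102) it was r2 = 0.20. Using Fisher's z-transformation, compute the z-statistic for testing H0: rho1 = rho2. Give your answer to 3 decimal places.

2.893

z1 = atanh(0.58) = 0.662463,  z2 = atanh(0.20) = 0.202733
SE = √(1/(n1−3) + 1/(n2−3)) = √(1/66 + 1/99) = √(0.0151515 + 0.0101010) = √0.0252525 = 0.158910
z = (z1 − z2)/SE = (0.662463 − 0.202733) / 0.158910 = 0.459730 / 0.158910 = 2.893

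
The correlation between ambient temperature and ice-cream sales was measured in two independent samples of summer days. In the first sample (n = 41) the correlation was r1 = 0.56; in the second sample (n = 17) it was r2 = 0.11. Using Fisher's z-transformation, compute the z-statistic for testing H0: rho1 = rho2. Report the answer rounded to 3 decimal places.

Fisher z-transforms: z1 = atanh(0.56) = 0.632833, z2 = atanh(0.11) = 0.110447; difference d = 0.522386
Var(d) = 1/38 + 1/14 = 0.0263158 + 0.0714286 = 0.0977444
z = d/√Var(d) = 0.522386 / √0.0977444 = 0.522386 / 0.312641 = 1.671

1.671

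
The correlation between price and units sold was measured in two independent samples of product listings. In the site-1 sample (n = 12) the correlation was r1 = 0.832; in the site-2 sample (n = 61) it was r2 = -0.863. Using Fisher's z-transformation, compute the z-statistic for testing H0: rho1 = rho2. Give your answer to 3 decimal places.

z1 = atanh(0.832) = 1.194600,  z2 = atanh(-0.863) = -1.304981
SE = √(1/(n1−3) + 1/(n2−3)) = √(1/9 + 1/58) = √(0.1111111 + 0.0172414) = √0.1283525 = 0.358263
z = (z1 − z2)/SE = (1.194600 − (-1.304981)) / 0.358263 = 2.499581 / 0.358263 = 6.977

6.977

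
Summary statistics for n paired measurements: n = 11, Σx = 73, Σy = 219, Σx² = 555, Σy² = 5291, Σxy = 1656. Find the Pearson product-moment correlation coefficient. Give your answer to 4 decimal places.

S_xy = nΣxy − ΣxΣy = 11·1656 − 73·219 = 18216 − 15987 = 2229
S_xx = nΣx² − (Σx)² = 11·555 − 73² = 6105 − 5329 = 776
S_yy = nΣy² − (Σy)² = 11·5291 − 219² = 58201 − 47961 = 10240
r = S_xy / √(S_xx·S_yy) = 2229 / √(776·10240) = 2229 / √7946240 = 2229 / 2818.9076 = 0.7907

0.7907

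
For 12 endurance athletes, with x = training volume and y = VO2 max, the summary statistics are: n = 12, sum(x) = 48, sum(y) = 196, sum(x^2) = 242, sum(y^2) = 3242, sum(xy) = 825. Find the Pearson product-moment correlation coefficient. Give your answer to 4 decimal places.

Numerator: nΣxy − (Σx)(Σy) = 12·825 − (48)(196) = 492
Denominator: √[(nΣx²−(Σx)²)(nΣy²−(Σy)²)]
  nΣx²−(Σx)² = 12·242 − 2304 = 600;  nΣy²−(Σy)² = 12·3242 − 38416 = 488
  √(600·488) = √292800 = 541.1100
r = 492 / 541.1100 = 0.9092

0.9092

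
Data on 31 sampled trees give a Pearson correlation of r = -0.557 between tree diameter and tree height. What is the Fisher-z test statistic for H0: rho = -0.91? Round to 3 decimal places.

z_r = atanh(-0.557) = -0.628473,  z_0 = atanh(-0.91) = -1.527524
SE = 1/√(n−3) = 1/√28 = 0.188982
z = (z_r − z_0)/SE = (-0.628473 − (-1.527524)) / 0.188982 = 0.899051 / 0.188982 = 4.757

4.757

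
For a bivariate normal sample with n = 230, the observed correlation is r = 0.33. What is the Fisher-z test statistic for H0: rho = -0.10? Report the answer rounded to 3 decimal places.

Fisher z: atanh(0.33) = 0.342828, atanh(-0.10) = -0.100335
z = (z_r − z_0)·√(n−3) = (0.342828 − (-0.100335))·√227 = 0.443163 · 15.066519 = 6.677

6.677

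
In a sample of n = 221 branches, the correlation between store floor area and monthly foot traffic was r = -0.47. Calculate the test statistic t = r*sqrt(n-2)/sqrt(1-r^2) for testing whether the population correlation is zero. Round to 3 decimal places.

-7.880

1 − r² = 1 − 0.2209 = 0.7791;  √(1−r²) = 0.882666
√(n−2) = √219 = 14.798649
t = r·√(n−2)/√(1−r²) = -0.47 · 14.798649 / 0.882666 = -7.880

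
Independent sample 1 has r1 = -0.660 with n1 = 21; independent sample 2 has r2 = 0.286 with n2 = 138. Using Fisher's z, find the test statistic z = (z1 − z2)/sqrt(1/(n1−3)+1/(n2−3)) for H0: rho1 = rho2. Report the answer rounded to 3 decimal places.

-4.332

Fisher z-transforms: z1 = atanh(-0.660) = -0.792814, z2 = atanh(0.286) = 0.294204; difference d = -1.087018
Var(d) = 1/18 + 1/135 = 0.0555556 + 0.0074074 = 0.0629630
z = d/√Var(d) = -1.087018 / √0.0629630 = -1.087018 / 0.250924 = -4.332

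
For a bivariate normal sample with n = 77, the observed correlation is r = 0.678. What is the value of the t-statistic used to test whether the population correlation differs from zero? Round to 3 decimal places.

7.988

t = r·√(n−2) / √(1−r²) with r = 0.678, n = 77
  = 0.678·√75 / √(1 − 0.459684)
  = 0.678·8.660254 / 0.735062
  = 5.871652 / 0.735062 = 7.988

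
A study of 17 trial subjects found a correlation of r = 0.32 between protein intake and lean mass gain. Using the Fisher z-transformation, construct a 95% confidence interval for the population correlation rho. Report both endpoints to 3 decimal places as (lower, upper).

(-0.190, 0.694)

Fisher z: z_r = atanh(r) = ½·ln((1+0.32)/(1−0.32)) = 0.331647
SE(z) = 1/√(n−3) = 1/√14 = 0.267261
95% ⇒ z* = 1.960; margin = 1.960·0.267261 = 0.523832
CI on z-scale: (-0.192185, 0.855479)
Back-transform: tanh(-0.192185) = -0.189853, tanh(0.855479) = 0.693921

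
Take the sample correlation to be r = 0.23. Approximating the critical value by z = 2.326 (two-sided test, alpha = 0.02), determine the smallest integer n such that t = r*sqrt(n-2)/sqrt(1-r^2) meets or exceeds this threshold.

Need r·√(n−2)/√(1−r²) ≥ 2.326
√(n−2) ≥ 2.326·√(1−0.0529) / 0.23 = 2.326·0.973191 / 0.23 = 9.8419
n−2 ≥ 96.8630  ⇒  n ≥ 98.8630
Smallest integer n = 99

99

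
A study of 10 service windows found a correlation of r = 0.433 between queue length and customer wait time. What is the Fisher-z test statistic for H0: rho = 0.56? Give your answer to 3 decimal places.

z_r = atanh(0.433) = 0.463583,  z_0 = atanh(0.56) = 0.632833
SE = 1/√(n−3) = 1/√7 = 0.377964
z = (z_r − z_0)/SE = (0.463583 − 0.632833) / 0.377964 = -0.169250 / 0.377964 = -0.448

-0.448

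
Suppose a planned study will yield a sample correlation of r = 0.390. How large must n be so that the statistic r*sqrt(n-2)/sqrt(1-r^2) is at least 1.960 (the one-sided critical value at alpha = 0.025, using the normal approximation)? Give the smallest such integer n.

24

Need r·√(n−2)/√(1−r²) ≥ 1.960
√(n−2) ≥ 1.960·√(1−0.152100) / 0.390 = 1.960·0.920815 / 0.390 = 4.6277
n−2 ≥ 21.4156  ⇒  n ≥ 23.4156
Smallest integer n = 24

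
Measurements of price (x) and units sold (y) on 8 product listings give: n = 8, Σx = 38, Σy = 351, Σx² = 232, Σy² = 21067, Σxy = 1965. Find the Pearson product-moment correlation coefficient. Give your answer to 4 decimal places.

0.5512

S_xy = nΣxy − ΣxΣy = 8·1965 − 38·351 = 15720 − 13338 = 2382
S_xx = nΣx² − (Σx)² = 8·232 − 38² = 1856 − 1444 = 412
S_yy = nΣy² − (Σy)² = 8·21067 − 351² = 168536 − 123201 = 45335
r = S_xy / √(S_xx·S_yy) = 2382 / √(412·45335) = 2382 / √18678020 = 2382 / 4321.8075 = 0.5512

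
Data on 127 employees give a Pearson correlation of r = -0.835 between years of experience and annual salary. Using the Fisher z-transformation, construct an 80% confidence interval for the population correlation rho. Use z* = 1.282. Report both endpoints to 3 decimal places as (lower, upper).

Fisher z: z_r = atanh(r) = ½·ln((1+(-0.835))/(1−(-0.835))) = -1.204427
SE(z) = 1/√(n−3) = 1/√124 = 0.089803
80% ⇒ z* = 1.282; margin = 1.282·0.089803 = 0.115127
CI on z-scale: (-1.319554, -1.089300)
Back-transform: tanh(-1.319554) = -0.866673, tanh(-1.089300) = -0.796623

(-0.867, -0.797)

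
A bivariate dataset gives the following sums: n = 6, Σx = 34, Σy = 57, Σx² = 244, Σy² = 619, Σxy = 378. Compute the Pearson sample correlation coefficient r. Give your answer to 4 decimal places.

0.8720

Numerator: nΣxy − (Σx)(Σy) = 6·378 − (34)(57) = 330
Denominator: √[(nΣx²−(Σx)²)(nΣy²−(Σy)²)]
  nΣx²−(Σx)² = 6·244 − 1156 = 308;  nΣy²−(Σy)² = 6·619 − 3249 = 465
  √(308·465) = √143220 = 378.4442
r = 330 / 378.4442 = 0.8720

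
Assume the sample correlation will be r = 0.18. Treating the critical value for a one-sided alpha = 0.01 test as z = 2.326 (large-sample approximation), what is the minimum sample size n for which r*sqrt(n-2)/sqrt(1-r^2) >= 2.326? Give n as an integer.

Need r·√(n−2)/√(1−r²) ≥ 2.326
√(n−2) ≥ 2.326·√(1−0.0324) / 0.18 = 2.326·0.983667 / 0.18 = 12.7112
n−2 ≥ 161.5746  ⇒  n ≥ 163.5746
Smallest integer n = 164

164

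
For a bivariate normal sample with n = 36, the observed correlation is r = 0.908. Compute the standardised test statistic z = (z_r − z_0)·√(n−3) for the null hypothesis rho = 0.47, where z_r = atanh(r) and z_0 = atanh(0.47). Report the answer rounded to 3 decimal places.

Fisher z: atanh(0.908) = 1.516011, atanh(0.47) = 0.510070
z = (z_r − z_0)·√(n−3) = (1.516011 − 0.510070)·√33 = 1.005941 · 5.744563 = 5.779

5.779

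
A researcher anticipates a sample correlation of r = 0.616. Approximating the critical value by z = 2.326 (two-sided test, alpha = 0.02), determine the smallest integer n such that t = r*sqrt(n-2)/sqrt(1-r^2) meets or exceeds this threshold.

r√(n−2)/√(1−r²) ≥ 2.326  ⇔  n−2 ≥ (2.326)²·(1−r²)/r²
(1−r²)/r² = (1−0.379456)/0.379456 = 1.6354
n ≥ 2 + 5.410276·1.6354 = 2 + 8.8480 = 10.8480
⌈10.8480⌉ = 11

11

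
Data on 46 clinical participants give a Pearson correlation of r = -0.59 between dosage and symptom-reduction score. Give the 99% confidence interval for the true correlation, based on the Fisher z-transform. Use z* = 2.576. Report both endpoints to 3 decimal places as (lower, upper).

Fisher z: z_r = atanh(r) = ½·ln((1+(-0.59))/(1−(-0.59))) = -0.677666
SE(z) = 1/√(n−3) = 1/√43 = 0.152499
99% ⇒ z* = 2.576; margin = 2.576·0.152499 = 0.392837
CI on z-scale: (-1.070503, -0.284829)
Back-transform: tanh(-1.070503) = -0.789651, tanh(-0.284829) = -0.277369

(-0.790, -0.277)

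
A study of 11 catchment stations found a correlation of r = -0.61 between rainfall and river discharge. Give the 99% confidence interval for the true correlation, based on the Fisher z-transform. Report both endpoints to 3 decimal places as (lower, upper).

Fisher z: z_r = atanh(r) = ½·ln((1+(-0.61))/(1−(-0.61))) = -0.708921
SE(z) = 1/√(n−3) = 1/√8 = 0.353553
99% ⇒ z* = 2.576; margin = 2.576·0.353553 = 0.910753
CI on z-scale: (-1.619674, 0.201832)
Back-transform: tanh(-1.619674) = -0.924577, tanh(0.201832) = 0.199135

(-0.925, 0.199)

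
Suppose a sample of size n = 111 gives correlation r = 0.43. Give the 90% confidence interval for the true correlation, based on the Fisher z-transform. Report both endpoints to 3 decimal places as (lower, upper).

(0.293, 0.550)

z_r = atanh(0.43) = 0.459897;  SE = 1/√(n−3) = 1/√108 = 0.096225
z-limits: 0.459897 ± 1.645·0.096225 = 0.459897 ± 0.158290 = [0.301607, 0.618187]
ρ-limits: (tanh 0.301607, tanh 0.618187) = (0.293, 0.550)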